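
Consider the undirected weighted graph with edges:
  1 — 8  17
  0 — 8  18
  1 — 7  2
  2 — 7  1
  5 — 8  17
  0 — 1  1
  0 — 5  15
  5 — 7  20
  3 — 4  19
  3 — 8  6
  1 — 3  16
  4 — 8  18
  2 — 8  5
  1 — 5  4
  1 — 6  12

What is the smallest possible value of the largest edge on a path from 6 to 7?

Checking several routes:
6-1-0-5-8-2-7: max(12, 1, 15, 17, 5, 1) = 17
6-1-7: max(12, 2) = 12
6-1-5-8-2-7: max(12, 4, 17, 5, 1) = 17
6-1-3-8-2-7: max(12, 16, 6, 5, 1) = 16
6-1-8-2-7: max(12, 17, 5, 1) = 17
Smallest bottleneck: 12.

12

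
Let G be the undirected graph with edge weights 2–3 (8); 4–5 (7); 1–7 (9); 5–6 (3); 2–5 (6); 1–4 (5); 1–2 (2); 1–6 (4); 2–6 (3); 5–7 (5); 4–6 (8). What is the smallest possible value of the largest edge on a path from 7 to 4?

5

Checking several routes:
7 -> 5 -> 6 -> 2 -> 1 -> 4: max(5, 3, 3, 2, 5) = 5
7 -> 5 -> 6 -> 1 -> 4: max(5, 3, 4, 5) = 5
7 -> 5 -> 2 -> 6 -> 1 -> 4: max(5, 6, 3, 4, 5) = 6
Best route has worst link 5.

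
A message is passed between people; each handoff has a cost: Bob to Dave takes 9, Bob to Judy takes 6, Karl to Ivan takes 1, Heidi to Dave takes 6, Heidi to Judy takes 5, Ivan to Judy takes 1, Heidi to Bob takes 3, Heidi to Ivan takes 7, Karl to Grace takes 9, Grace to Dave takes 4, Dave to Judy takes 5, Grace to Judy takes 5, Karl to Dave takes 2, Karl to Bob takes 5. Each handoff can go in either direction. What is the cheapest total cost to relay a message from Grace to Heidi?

10

Some routes from Grace to Heidi:
Grace → Dave → Judy → Heidi: 4 + 5 + 5 = 14
Grace → Judy → Bob → Heidi: 5 + 6 + 3 = 14
Grace → Judy → Heidi: 5 + 5 = 10
Grace → Dave → Karl → Ivan → Judy → Heidi: 4 + 2 + 1 + 1 + 5 = 13
Grace → Judy → Ivan → Heidi: 5 + 1 + 7 = 13
Grace → Dave → Heidi: 4 + 6 = 10
The minimum is 10.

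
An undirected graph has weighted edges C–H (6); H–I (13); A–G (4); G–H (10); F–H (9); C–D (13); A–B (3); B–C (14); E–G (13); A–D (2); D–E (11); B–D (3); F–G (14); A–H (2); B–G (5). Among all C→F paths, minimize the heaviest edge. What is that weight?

9

A few of the C→F routes:
C - D - A - G - H - F: max(13, 2, 4, 10, 9) = 13
C - H - F: max(6, 9) = 9
C - D - A - H - F: max(13, 2, 2, 9) = 13
C - D - B - G - A - H - F: max(13, 3, 5, 4, 2, 9) = 13
C - D - B - G - H - F: max(13, 3, 5, 10, 9) = 13
C - D - A - B - G - H - F: max(13, 2, 3, 5, 10, 9) = 13
Smallest bottleneck: 9.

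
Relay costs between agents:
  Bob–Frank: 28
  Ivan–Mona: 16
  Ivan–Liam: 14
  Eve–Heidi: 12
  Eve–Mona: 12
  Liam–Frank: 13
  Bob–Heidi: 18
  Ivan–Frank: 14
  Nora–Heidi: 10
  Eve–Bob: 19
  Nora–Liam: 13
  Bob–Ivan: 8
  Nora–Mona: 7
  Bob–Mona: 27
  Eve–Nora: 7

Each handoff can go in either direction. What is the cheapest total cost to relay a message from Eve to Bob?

Checking several routes:
Eve -> Bob: 19
Eve -> Mona -> Ivan -> Bob: 12 + 16 + 8 = 36
Eve -> Heidi -> Bob: 12 + 18 = 30
Eve -> Nora -> Heidi -> Bob: 7 + 10 + 18 = 35
Best route has total 19.

19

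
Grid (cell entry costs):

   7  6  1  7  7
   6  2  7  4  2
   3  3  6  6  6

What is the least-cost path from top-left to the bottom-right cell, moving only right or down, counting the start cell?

33

Path r0c0 → r0c1 → r0c2 → r0c3 → r1c3 → r1c4 → r2c4: 7 + 6 + 1 + 7 + 4 + 2 + 6 = 33.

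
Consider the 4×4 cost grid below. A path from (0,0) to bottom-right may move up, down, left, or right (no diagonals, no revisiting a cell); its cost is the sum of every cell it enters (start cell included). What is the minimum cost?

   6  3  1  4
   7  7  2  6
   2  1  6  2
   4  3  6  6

One optimal route is r0c0→r0c1→r0c2→r1c2→r1c3→r2c3→r3c3.
Its cost is 6 + 3 + 1 + 2 + 6 + 2 + 6 = 26.

26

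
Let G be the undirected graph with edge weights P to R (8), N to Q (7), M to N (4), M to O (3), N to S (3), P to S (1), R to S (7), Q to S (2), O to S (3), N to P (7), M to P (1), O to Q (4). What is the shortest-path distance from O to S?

3

A few of the O→S routes:
O - Q - S: 4 + 2 = 6
O - M - N - S: 3 + 4 + 3 = 10
O - M - P - S: 3 + 1 + 1 = 5
O - S: 3
Shortest: 3.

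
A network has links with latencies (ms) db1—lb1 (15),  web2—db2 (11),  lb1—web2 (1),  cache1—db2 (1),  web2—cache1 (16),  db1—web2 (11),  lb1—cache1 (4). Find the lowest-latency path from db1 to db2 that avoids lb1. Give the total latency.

Paths from db1 to db2 avoiding lb1:
db1-web2-db2: 11 + 11 = 22
db1-web2-cache1-db2: 11 + 16 + 1 = 28
Shortest: 22 ms.

22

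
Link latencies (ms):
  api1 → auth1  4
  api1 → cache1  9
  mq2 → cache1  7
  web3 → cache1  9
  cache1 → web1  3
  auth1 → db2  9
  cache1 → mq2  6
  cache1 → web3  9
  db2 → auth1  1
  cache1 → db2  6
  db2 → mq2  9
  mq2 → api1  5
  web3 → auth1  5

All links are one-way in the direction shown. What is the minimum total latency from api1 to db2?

13

Candidate routes:
api1-cache1-db2: 9 + 6 = 15
api1-auth1-db2: 4 + 9 = 13
api1-cache1-web3-auth1-db2: 9 + 9 + 5 + 9 = 32
Shortest: 13 ms.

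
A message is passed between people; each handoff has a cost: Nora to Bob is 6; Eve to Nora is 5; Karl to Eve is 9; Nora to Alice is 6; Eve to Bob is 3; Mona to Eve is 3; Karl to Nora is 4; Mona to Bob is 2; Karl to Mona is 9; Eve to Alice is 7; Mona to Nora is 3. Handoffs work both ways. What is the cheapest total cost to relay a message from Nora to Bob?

A few of the Nora→Bob routes:
Nora→Mona→Bob: 3 + 2 = 5
Nora→Eve→Bob: 5 + 3 = 8
Nora→Mona→Eve→Bob: 3 + 3 + 3 = 9
Nora→Bob: 6
The minimum is 5.

5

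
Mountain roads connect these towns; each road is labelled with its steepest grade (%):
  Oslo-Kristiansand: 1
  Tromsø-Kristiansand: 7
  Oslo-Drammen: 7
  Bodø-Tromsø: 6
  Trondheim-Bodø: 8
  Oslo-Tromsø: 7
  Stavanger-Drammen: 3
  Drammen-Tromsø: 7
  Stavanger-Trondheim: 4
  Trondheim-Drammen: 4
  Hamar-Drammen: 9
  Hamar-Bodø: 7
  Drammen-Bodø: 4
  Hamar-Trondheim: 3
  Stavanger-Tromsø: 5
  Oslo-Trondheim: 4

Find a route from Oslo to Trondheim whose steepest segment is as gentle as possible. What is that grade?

4

Comparing a few candidate routes:
Oslo → Trondheim: max(4) = 4
Oslo → Drammen → Tromsø → Bodø → Hamar → Trondheim: max(7, 7, 6, 7, 3) = 7
Oslo → Drammen → Stavanger → Trondheim: max(7, 3, 4) = 7
Oslo → Drammen → Tromsø → Stavanger → Trondheim: max(7, 7, 5, 4) = 7
Oslo → Drammen → Stavanger → Tromsø → Bodø → Hamar → Trondheim: max(7, 3, 5, 6, 7, 3) = 7
The minimum achievable maximum is 4%.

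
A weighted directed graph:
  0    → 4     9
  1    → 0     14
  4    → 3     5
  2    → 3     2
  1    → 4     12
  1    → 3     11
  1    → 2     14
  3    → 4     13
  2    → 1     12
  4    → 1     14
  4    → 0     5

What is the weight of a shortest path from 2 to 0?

Paths from 2 to 0:
2→1→0: 12 + 14 = 26
2→3→4→0: 2 + 13 + 5 = 20
2→1→3→4→0: 12 + 11 + 13 + 5 = 41
2→3→4→1→0: 2 + 13 + 14 + 14 = 43
2→1→4→0: 12 + 12 + 5 = 29
Best route has total 20.

20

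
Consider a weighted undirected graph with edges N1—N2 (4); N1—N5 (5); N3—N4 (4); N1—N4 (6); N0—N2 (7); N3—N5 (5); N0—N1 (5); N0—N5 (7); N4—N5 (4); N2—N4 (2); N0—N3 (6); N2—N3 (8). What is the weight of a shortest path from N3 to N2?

Comparing a few candidate routes:
N3→N2: 8
N3→N4→N1→N2: 4 + 6 + 4 = 14
N3→N0→N2: 6 + 7 = 13
N3→N5→N1→N2: 5 + 5 + 4 = 14
N3→N4→N2: 4 + 2 = 6
N3→N5→N4→N2: 5 + 4 + 2 = 11
The minimum is 6.

6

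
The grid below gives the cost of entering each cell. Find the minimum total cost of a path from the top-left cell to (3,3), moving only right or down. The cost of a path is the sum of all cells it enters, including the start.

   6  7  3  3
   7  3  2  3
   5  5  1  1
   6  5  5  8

One optimal route is r0c0 r0c1 r0c2 r1c2 r2c2 r2c3 r3c3.
Its cost is 6 + 7 + 3 + 2 + 1 + 1 + 8 = 28.

28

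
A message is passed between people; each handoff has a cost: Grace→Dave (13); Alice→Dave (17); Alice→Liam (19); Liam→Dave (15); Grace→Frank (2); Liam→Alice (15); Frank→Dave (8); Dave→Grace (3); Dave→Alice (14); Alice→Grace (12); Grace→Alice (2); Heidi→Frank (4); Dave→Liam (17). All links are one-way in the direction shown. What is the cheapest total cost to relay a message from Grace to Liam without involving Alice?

Routes from Grace to Liam avoiding Alice:
Grace→Dave→Liam: 13 + 17 = 30
Grace→Frank→Dave→Liam: 2 + 8 + 17 = 27
Shortest: 27.

27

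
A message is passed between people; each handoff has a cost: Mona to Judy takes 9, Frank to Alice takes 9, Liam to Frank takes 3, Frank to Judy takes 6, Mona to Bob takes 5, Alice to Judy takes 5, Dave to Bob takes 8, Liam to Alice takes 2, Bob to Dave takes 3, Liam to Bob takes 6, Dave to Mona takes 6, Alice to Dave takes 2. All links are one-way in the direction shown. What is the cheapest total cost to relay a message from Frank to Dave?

Paths from Frank to Dave:
Frank-Alice-Dave: 9 + 2 = 11
Best route has total 11.

11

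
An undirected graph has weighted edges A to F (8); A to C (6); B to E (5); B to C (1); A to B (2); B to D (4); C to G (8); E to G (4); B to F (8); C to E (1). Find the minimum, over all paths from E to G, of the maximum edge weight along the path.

4

Comparing a few candidate routes:
E → G: max(4) = 4
E → C → G: max(1, 8) = 8
E → B → A → C → G: max(5, 2, 6, 8) = 8
Best route has worst link 4.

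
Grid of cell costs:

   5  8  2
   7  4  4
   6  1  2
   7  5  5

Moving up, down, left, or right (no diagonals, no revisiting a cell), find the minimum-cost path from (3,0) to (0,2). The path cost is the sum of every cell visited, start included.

21

Cheapest: r3c0→r3c1→r2c1→r2c2→r1c2→r0c2
  7 + 5 + 1 + 2 + 4 + 2 = 21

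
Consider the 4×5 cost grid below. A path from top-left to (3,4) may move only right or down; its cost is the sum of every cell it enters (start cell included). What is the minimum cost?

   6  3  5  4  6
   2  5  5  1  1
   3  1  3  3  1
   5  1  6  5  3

22

One optimal route is r0c0 r1c0 r2c0 r2c1 r2c2 r2c3 r2c4 r3c4.
Its cost is 6 + 2 + 3 + 1 + 3 + 3 + 1 + 3 = 22.
(Top row then right column would cost 29.)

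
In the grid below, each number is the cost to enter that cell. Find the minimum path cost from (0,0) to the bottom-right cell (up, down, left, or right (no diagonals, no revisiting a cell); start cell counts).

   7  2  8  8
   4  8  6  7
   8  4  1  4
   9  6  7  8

34

One optimal route is (0,0) → (0,1) → (1,1) → (2,1) → (2,2) → (2,3) → (3,3).
Its cost is 7 + 2 + 8 + 4 + 1 + 4 + 8 = 34.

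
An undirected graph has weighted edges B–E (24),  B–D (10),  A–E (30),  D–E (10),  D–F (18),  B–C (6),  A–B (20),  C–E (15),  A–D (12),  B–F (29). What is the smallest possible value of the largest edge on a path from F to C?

18

Checking several routes:
F→D→E→B→C: max(18, 10, 24, 6) = 24
F→D→B→C: max(18, 10, 6) = 18
F→D→A→B→E→C: max(18, 12, 20, 24, 15) = 24
F→D→A→B→C: max(18, 12, 20, 6) = 20
F→D→E→C: max(18, 10, 15) = 18
F→D→B→E→C: max(18, 10, 24, 15) = 24
The minimum achievable maximum is 18.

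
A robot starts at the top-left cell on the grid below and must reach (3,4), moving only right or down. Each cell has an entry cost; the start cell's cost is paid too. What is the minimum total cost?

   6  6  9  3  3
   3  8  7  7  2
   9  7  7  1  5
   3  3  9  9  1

35

Path r0c0→r0c1→r0c2→r0c3→r0c4→r1c4→r2c4→r3c4: 6 + 6 + 9 + 3 + 3 + 2 + 5 + 1 = 35.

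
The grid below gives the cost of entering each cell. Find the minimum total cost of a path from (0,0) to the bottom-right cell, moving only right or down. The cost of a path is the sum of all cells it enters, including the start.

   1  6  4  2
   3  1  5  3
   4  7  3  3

16

Take r0c0 -> r1c0 -> r1c1 -> r1c2 -> r1c3 -> r2c3 for a total of 1 + 3 + 1 + 5 + 3 + 3 = 16.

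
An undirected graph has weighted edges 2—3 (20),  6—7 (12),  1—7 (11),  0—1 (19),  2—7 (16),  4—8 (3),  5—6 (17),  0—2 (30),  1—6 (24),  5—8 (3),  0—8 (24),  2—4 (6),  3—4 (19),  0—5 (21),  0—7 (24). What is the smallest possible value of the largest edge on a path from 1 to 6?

Checking several routes:
1 → 7 → 2 → 4 → 8 → 5 → 6: max(11, 16, 6, 3, 3, 17) = 17
1 → 7 → 2 → 3 → 4 → 8 → 5 → 6: max(11, 16, 20, 19, 3, 3, 17) = 20
1 → 7 → 6: max(11, 12) = 12
Best route has worst link 12.

12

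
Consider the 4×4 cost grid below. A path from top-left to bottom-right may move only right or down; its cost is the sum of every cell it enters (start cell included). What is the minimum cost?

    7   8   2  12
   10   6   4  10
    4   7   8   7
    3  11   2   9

One optimal route is r0c0 → r0c1 → r0c2 → r1c2 → r2c2 → r3c2 → r3c3.
Its cost is 7 + 8 + 2 + 4 + 8 + 2 + 9 = 40.
For comparison, the top-then-right route costs 55.

40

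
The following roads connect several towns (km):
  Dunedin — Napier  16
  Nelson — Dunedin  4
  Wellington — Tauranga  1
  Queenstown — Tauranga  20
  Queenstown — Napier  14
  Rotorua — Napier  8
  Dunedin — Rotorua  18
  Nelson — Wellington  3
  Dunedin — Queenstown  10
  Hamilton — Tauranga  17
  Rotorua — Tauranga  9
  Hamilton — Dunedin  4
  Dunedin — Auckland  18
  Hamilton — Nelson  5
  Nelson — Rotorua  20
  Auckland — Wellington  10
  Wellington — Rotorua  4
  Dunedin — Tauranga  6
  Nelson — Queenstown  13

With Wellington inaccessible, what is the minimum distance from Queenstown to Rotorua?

A few of the Queenstown→Rotorua routes:
Queenstown-Dunedin-Tauranga-Rotorua: 10 + 6 + 9 = 25
Queenstown-Dunedin-Rotorua: 10 + 18 = 28
Queenstown-Napier-Rotorua: 14 + 8 = 22
Best route has total 22 km.

22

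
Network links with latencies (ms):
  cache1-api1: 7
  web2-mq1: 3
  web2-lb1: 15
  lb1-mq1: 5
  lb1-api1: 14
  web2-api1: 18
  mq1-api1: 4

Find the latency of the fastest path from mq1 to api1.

Some routes from mq1 to api1:
mq1-web2-api1: 3 + 18 = 21
mq1-web2-lb1-api1: 3 + 15 + 14 = 32
mq1-lb1-api1: 5 + 14 = 19
mq1-api1: 4
Shortest: 4 ms.

4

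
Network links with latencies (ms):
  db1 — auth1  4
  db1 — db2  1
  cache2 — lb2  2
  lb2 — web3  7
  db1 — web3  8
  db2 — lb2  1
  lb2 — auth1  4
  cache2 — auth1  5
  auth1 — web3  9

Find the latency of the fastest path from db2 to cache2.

3

A few of the db2→cache2 routes:
db2→db1→auth1→cache2: 1 + 4 + 5 = 10
db2→lb2→auth1→cache2: 1 + 4 + 5 = 10
db2→db1→auth1→lb2→cache2: 1 + 4 + 4 + 2 = 11
db2→lb2→cache2: 1 + 2 = 3
Best route has total 3 ms.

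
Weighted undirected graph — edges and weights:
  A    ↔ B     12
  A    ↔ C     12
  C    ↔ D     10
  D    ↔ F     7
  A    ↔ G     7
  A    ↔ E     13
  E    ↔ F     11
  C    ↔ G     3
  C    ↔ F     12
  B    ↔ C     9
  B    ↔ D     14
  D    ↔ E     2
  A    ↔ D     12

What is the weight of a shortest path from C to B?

9

A few of the C→B routes:
C-D-B: 10 + 14 = 24
C-A-B: 12 + 12 = 24
C-F-D-B: 12 + 7 + 14 = 33
C-B: 9
C-G-A-B: 3 + 7 + 12 = 22
Shortest: 9.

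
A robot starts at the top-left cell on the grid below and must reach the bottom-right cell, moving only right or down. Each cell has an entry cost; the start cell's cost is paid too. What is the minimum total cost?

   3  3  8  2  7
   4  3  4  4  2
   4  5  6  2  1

20

Path [0,0] → [0,1] → [1,1] → [1,2] → [1,3] → [1,4] → [2,4]: 3 + 3 + 3 + 4 + 4 + 2 + 1 = 20.
(Top row then right column would cost 26.)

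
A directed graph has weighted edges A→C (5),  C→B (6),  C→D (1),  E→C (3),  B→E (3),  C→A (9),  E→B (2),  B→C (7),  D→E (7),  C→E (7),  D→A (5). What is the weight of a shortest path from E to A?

9

Paths from E to A:
E - B - C - D - A: 2 + 7 + 1 + 5 = 15
E - B - C - A: 2 + 7 + 9 = 18
E - C - A: 3 + 9 = 12
E - C - D - A: 3 + 1 + 5 = 9
The minimum is 9.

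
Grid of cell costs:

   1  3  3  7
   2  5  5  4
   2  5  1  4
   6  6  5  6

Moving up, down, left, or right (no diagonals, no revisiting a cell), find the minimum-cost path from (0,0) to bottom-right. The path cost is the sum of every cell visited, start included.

Cheapest: (0,0)→(1,0)→(2,0)→(2,1)→(2,2)→(2,3)→(3,3)
  1 + 2 + 2 + 5 + 1 + 4 + 6 = 21

21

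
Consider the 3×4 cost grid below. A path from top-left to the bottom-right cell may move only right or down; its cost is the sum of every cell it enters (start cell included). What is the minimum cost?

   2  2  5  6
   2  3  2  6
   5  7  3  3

15

Path (0,0) → (0,1) → (1,1) → (1,2) → (2,2) → (2,3): 2 + 2 + 3 + 2 + 3 + 3 = 15.
(Top row then right column would cost 24.)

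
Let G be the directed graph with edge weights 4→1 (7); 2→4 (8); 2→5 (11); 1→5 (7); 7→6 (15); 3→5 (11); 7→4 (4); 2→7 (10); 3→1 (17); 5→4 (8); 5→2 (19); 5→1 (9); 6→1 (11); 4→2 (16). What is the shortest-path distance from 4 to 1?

7

Paths from 4 to 1:
4→1: 7
4→2→7→6→1: 16 + 10 + 15 + 11 = 52
4→2→5→1: 16 + 11 + 9 = 36
Best route has total 7.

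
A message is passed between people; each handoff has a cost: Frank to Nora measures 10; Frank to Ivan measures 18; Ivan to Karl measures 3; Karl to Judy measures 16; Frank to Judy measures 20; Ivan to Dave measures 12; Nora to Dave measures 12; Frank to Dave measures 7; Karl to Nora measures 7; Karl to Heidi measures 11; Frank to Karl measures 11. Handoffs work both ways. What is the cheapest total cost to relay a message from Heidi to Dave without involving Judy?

Some routes from Heidi to Dave avoiding Judy:
Heidi - Karl - Frank - Dave: 11 + 11 + 7 = 29
Heidi - Karl - Ivan - Dave: 11 + 3 + 12 = 26
Heidi - Karl - Nora - Frank - Dave: 11 + 7 + 10 + 7 = 35
Heidi - Karl - Nora - Dave: 11 + 7 + 12 = 30
Best route has total 26.

26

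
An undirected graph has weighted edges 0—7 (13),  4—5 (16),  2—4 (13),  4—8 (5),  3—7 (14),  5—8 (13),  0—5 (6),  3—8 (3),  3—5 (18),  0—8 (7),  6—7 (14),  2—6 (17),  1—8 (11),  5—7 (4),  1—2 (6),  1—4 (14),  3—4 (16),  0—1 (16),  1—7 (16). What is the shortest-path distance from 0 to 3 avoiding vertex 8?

Some routes from 0 to 3 avoiding 8:
0-5-3: 6 + 18 = 24
0-1-4-3: 16 + 14 + 16 = 46
0-7-5-3: 13 + 4 + 18 = 35
0-5-7-3: 6 + 4 + 14 = 24
0-5-4-3: 6 + 16 + 16 = 38
0-7-3: 13 + 14 = 27
Best route has total 24.

24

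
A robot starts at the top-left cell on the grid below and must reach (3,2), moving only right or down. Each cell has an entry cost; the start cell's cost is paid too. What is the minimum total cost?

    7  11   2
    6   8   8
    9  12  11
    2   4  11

39

Best path: r0c0 r1c0 r2c0 r3c0 r3c1 r3c2
Cost: 7 + 6 + 9 + 2 + 4 + 11 = 39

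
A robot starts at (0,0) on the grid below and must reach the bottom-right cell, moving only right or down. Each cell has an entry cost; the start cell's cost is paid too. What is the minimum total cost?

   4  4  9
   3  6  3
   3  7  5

21

Cheapest: [0,0]→[1,0]→[1,1]→[1,2]→[2,2]
  4 + 3 + 6 + 3 + 5 = 21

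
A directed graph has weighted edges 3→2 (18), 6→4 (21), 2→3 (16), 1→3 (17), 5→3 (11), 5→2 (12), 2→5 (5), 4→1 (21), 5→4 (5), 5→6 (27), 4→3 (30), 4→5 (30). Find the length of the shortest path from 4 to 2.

Candidate routes:
4 → 5 → 2: 30 + 12 = 42
4 → 5 → 3 → 2: 30 + 11 + 18 = 59
4 → 1 → 3 → 2: 21 + 17 + 18 = 56
4 → 3 → 2: 30 + 18 = 48
Best route has total 42.

42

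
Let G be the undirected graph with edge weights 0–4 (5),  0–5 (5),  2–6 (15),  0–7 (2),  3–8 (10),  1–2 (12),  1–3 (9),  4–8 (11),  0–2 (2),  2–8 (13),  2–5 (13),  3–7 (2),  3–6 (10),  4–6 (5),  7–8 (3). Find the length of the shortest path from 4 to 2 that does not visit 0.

Comparing a few candidate routes:
4-6-3-1-2: 5 + 10 + 9 + 12 = 36
4-6-3-7-8-2: 5 + 10 + 2 + 3 + 13 = 33
4-6-2: 5 + 15 = 20
4-8-2: 11 + 13 = 24
4-8-7-3-1-2: 11 + 3 + 2 + 9 + 12 = 37
Best route has total 20.

20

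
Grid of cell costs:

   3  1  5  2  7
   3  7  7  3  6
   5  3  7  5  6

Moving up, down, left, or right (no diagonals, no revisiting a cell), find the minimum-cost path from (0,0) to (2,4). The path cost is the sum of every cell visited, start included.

25

Path r0c0→r0c1→r0c2→r0c3→r1c3→r2c3→r2c4: 3 + 1 + 5 + 2 + 3 + 5 + 6 = 25.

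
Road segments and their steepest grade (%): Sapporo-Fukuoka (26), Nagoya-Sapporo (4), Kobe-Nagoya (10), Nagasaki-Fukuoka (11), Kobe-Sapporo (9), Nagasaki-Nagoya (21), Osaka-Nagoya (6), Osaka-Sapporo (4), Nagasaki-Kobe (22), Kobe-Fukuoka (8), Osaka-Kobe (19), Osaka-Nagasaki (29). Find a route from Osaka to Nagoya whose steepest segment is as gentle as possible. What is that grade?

4

Checking several routes:
Osaka - Kobe - Sapporo - Nagoya: max(19, 9, 4) = 19
Osaka - Kobe - Nagoya: max(19, 10) = 19
Osaka - Sapporo - Nagoya: max(4, 4) = 4
Osaka - Nagoya: max(6) = 6
Osaka - Sapporo - Kobe - Fukuoka - Nagasaki - Nagoya: max(4, 9, 8, 11, 21) = 21
Osaka - Sapporo - Kobe - Nagoya: max(4, 9, 10) = 10
Best route has worst link 4%.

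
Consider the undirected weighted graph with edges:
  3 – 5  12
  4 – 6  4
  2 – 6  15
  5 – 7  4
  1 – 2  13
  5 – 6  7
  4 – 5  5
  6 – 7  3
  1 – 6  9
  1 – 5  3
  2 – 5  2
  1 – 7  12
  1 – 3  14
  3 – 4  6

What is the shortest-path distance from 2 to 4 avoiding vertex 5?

Routes from 2 to 4 avoiding 5:
2 - 6 - 4: 15 + 4 = 19
2 - 6 - 1 - 3 - 4: 15 + 9 + 14 + 6 = 44
2 - 1 - 6 - 4: 13 + 9 + 4 = 26
2 - 1 - 7 - 6 - 4: 13 + 12 + 3 + 4 = 32
2 - 1 - 3 - 4: 13 + 14 + 6 = 33
2 - 6 - 7 - 1 - 3 - 4: 15 + 3 + 12 + 14 + 6 = 50
The minimum is 19.

19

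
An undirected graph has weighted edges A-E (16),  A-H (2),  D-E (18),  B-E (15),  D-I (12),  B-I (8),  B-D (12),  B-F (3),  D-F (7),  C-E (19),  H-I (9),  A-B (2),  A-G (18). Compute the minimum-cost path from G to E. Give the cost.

34

Comparing a few candidate routes:
G-A-B-F-D-E: 18 + 2 + 3 + 7 + 18 = 48
G-A-B-E: 18 + 2 + 15 = 35
G-A-E: 18 + 16 = 34
G-A-B-D-E: 18 + 2 + 12 + 18 = 50
The minimum is 34.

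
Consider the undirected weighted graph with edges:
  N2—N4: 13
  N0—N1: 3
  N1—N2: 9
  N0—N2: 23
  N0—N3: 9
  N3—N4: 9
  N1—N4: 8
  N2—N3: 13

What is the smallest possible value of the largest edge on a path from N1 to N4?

8

Comparing a few candidate routes:
N1 - N4: max(8) = 8
N1 - N2 - N4: max(9, 13) = 13
N1 - N0 - N3 - N2 - N4: max(3, 9, 13, 13) = 13
N1 - N0 - N3 - N4: max(3, 9, 9) = 9
N1 - N2 - N3 - N4: max(9, 13, 9) = 13
Best route has worst link 8.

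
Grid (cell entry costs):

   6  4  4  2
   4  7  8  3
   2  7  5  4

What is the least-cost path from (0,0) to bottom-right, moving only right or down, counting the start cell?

Cheapest: r0c0 -> r0c1 -> r0c2 -> r0c3 -> r1c3 -> r2c3
  6 + 4 + 4 + 2 + 3 + 4 = 23

23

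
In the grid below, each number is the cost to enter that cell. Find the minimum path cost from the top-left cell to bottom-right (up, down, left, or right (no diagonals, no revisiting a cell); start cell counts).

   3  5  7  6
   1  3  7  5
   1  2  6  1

14

One optimal route is r0c0 -> r1c0 -> r2c0 -> r2c1 -> r2c2 -> r2c3.
Its cost is 3 + 1 + 1 + 2 + 6 + 1 = 14.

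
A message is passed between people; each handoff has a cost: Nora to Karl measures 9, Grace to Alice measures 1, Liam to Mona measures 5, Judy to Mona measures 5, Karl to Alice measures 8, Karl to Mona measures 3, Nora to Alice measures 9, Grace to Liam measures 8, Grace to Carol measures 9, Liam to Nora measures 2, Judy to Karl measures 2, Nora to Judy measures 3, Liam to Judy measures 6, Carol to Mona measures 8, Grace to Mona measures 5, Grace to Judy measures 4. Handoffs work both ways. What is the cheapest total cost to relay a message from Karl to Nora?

5

A few of the Karl→Nora routes:
Karl→Nora: 9
Karl→Mona→Liam→Nora: 3 + 5 + 2 = 10
Karl→Judy→Nora: 2 + 3 = 5
Best route has total 5.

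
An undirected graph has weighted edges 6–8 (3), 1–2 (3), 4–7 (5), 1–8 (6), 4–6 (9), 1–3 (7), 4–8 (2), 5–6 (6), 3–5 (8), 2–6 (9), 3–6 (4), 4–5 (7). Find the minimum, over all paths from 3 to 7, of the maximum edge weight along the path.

5

Comparing a few candidate routes:
3 → 6 → 8 → 4 → 7: max(4, 3, 2, 5) = 5
3 → 1 → 8 → 6 → 5 → 4 → 7: max(7, 6, 3, 6, 7, 5) = 7
3 → 1 → 8 → 4 → 7: max(7, 6, 2, 5) = 7
3 → 6 → 5 → 4 → 7: max(4, 6, 7, 5) = 7
Best route has worst link 5.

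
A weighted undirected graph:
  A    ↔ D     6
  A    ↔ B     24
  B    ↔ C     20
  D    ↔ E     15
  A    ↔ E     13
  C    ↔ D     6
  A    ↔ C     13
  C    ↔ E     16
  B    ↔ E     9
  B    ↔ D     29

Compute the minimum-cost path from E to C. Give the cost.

16

Comparing a few candidate routes:
E→D→C: 15 + 6 = 21
E→A→C: 13 + 13 = 26
E→B→C: 9 + 20 = 29
E→A→D→C: 13 + 6 + 6 = 25
E→C: 16
E→D→A→C: 15 + 6 + 13 = 34
Best route has total 16.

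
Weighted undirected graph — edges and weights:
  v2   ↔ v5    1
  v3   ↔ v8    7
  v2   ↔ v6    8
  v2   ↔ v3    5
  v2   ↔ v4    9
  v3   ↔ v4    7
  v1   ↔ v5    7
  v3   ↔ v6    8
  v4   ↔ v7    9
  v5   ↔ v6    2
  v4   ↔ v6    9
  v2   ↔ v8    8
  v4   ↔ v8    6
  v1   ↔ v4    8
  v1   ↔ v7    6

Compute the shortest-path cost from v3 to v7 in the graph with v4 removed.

19

Candidate routes:
v3 -> v6 -> v2 -> v5 -> v1 -> v7: 8 + 8 + 1 + 7 + 6 = 30
v3 -> v6 -> v5 -> v1 -> v7: 8 + 2 + 7 + 6 = 23
v3 -> v8 -> v2 -> v6 -> v5 -> v1 -> v7: 7 + 8 + 8 + 2 + 7 + 6 = 38
v3 -> v2 -> v5 -> v1 -> v7: 5 + 1 + 7 + 6 = 19
v3 -> v2 -> v6 -> v5 -> v1 -> v7: 5 + 8 + 2 + 7 + 6 = 28
v3 -> v8 -> v2 -> v5 -> v1 -> v7: 7 + 8 + 1 + 7 + 6 = 29
Best route has total 19.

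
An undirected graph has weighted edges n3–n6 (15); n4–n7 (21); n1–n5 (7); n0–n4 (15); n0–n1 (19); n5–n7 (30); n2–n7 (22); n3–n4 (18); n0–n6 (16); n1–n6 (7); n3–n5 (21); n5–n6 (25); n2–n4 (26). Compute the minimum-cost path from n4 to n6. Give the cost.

A few of the n4→n6 routes:
n4 - n0 - n1 - n6: 15 + 19 + 7 = 41
n4 - n0 - n6: 15 + 16 = 31
n4 - n3 - n6: 18 + 15 = 33
The minimum is 31.

31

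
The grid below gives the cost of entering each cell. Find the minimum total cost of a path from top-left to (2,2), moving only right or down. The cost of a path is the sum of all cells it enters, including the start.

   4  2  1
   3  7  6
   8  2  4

17

Path r0c0→r0c1→r0c2→r1c2→r2c2: 4 + 2 + 1 + 6 + 4 = 17.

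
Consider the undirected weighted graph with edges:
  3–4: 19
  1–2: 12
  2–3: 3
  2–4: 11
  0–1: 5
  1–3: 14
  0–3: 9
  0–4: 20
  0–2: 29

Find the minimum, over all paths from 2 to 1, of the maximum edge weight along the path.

Some routes from 2 to 1:
2 -> 4 -> 3 -> 1: max(11, 19, 14) = 19
2 -> 1: max(12) = 12
2 -> 3 -> 0 -> 1: max(3, 9, 5) = 9
2 -> 4 -> 3 -> 0 -> 1: max(11, 19, 9, 5) = 19
2 -> 3 -> 1: max(3, 14) = 14
The minimum achievable maximum is 9.

9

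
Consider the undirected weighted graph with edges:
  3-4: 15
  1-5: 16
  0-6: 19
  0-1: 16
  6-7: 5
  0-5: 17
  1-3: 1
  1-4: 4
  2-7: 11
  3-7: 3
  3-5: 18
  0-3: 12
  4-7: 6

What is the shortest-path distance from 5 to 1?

Checking several routes:
5-0-3-1: 17 + 12 + 1 = 30
5-3-1: 18 + 1 = 19
5-3-7-4-1: 18 + 3 + 6 + 4 = 31
5-1: 16
Shortest: 16.

16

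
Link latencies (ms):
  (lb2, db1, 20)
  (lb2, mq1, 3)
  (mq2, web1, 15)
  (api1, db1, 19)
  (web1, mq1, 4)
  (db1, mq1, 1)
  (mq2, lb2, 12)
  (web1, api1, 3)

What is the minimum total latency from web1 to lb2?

7

Routes from web1 to lb2:
web1 → mq2 → lb2: 15 + 12 = 27
web1 → mq1 → db1 → lb2: 4 + 1 + 20 = 25
web1 → api1 → db1 → mq1 → lb2: 3 + 19 + 1 + 3 = 26
web1 → api1 → db1 → lb2: 3 + 19 + 20 = 42
web1 → mq1 → lb2: 4 + 3 = 7
Shortest: 7 ms.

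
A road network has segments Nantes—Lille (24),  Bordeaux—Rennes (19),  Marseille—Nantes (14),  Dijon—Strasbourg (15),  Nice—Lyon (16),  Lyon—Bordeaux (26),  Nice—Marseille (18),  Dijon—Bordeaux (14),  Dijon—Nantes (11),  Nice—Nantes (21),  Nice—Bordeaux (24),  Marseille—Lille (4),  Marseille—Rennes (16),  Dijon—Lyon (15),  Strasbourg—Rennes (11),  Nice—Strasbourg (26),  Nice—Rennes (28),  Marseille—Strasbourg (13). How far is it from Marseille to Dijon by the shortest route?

25

A few of the Marseille→Dijon routes:
Marseille → Rennes → Bordeaux → Dijon: 16 + 19 + 14 = 49
Marseille → Nantes → Dijon: 14 + 11 = 25
Marseille → Strasbourg → Dijon: 13 + 15 = 28
Marseille → Nice → Lyon → Dijon: 18 + 16 + 15 = 49
Marseille → Lille → Nantes → Dijon: 4 + 24 + 11 = 39
Marseille → Rennes → Strasbourg → Dijon: 16 + 11 + 15 = 42
Shortest: 25.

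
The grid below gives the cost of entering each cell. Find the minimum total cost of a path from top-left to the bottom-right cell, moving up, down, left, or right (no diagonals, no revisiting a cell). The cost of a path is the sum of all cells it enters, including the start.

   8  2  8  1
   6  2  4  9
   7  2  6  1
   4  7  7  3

One optimal route is (0,0)→(0,1)→(1,1)→(2,1)→(2,2)→(2,3)→(3,3).
Its cost is 8 + 2 + 2 + 2 + 6 + 1 + 3 = 24.

24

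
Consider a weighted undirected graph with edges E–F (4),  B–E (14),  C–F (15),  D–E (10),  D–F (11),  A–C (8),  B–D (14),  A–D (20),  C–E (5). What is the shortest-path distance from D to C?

15

Checking several routes:
D -> E -> C: 10 + 5 = 15
D -> F -> E -> C: 11 + 4 + 5 = 20
D -> F -> C: 11 + 15 = 26
Shortest: 15.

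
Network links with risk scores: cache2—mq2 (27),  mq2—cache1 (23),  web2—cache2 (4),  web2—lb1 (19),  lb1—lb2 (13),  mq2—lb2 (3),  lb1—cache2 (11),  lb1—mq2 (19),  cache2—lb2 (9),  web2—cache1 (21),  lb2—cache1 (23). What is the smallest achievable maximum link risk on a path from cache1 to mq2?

Some routes from cache1 to mq2:
cache1 -> web2 -> cache2 -> lb1 -> mq2: max(21, 4, 11, 19) = 21
cache1 -> web2 -> cache2 -> lb2 -> lb1 -> mq2: max(21, 4, 9, 13, 19) = 21
cache1 -> web2 -> cache2 -> lb2 -> mq2: max(21, 4, 9, 3) = 21
cache1 -> web2 -> cache2 -> lb1 -> lb2 -> mq2: max(21, 4, 11, 13, 3) = 21
The minimum achievable maximum is 21.

21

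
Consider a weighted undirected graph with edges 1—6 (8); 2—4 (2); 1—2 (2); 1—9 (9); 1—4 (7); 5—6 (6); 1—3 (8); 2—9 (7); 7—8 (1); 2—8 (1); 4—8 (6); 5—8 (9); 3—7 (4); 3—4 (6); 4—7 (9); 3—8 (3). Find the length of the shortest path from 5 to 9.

17

Comparing a few candidate routes:
5→6→1→9: 6 + 8 + 9 = 23
5→8→4→2→9: 9 + 6 + 2 + 7 = 24
5→8→2→9: 9 + 1 + 7 = 17
5→6→1→2→9: 6 + 8 + 2 + 7 = 23
5→8→2→1→9: 9 + 1 + 2 + 9 = 21
Best route has total 17.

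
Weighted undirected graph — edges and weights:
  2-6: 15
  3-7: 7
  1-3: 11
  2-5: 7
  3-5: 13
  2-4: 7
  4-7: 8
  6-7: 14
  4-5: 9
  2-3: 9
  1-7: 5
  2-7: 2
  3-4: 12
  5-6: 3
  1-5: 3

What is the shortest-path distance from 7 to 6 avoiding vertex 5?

14

Some routes from 7 to 6 avoiding 5:
7-6: 14
7-1-3-2-6: 5 + 11 + 9 + 15 = 40
7-3-2-6: 7 + 9 + 15 = 31
7-2-6: 2 + 15 = 17
7-4-2-6: 8 + 7 + 15 = 30
7-3-4-2-6: 7 + 12 + 7 + 15 = 41
Best route has total 14.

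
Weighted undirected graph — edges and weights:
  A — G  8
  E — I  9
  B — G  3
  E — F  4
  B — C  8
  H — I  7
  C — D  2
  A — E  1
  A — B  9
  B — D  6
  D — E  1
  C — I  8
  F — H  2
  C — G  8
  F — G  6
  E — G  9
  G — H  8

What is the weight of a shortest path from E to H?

Comparing a few candidate routes:
E → F → H: 4 + 2 = 6
E → G → F → H: 9 + 6 + 2 = 17
E → I → H: 9 + 7 = 16
E → A → G → F → H: 1 + 8 + 6 + 2 = 17
E → G → H: 9 + 8 = 17
E → A → G → H: 1 + 8 + 8 = 17
Best route has total 6.

6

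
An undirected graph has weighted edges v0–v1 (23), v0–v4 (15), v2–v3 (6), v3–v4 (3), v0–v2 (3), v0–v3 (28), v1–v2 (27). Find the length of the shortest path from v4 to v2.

9

A few of the v4→v2 routes:
v4-v0-v2: 15 + 3 = 18
v4-v3-v0-v2: 3 + 28 + 3 = 34
v4-v3-v2: 3 + 6 = 9
The minimum is 9.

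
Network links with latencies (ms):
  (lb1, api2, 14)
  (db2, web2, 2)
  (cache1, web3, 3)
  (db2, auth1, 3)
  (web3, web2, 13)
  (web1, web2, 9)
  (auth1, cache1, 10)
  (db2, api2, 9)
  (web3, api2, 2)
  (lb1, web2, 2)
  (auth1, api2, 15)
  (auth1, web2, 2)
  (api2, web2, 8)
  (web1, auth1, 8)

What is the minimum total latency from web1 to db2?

Comparing a few candidate routes:
web1→web2→db2: 9 + 2 = 11
web1→auth1→web2→db2: 8 + 2 + 2 = 12
web1→auth1→db2: 8 + 3 = 11
The minimum is 11 ms.

11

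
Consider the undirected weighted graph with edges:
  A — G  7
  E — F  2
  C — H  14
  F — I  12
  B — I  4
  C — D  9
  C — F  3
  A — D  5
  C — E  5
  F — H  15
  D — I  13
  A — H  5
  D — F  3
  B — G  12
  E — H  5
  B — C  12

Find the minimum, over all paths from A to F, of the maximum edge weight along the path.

5

Checking several routes:
A - D - C - F: max(5, 9, 3) = 9
A - D - F: max(5, 3) = 5
A - D - C - E - F: max(5, 9, 5, 2) = 9
A - H - E - F: max(5, 5, 2) = 5
A - H - E - C - F: max(5, 5, 5, 3) = 5
The minimum achievable maximum is 5.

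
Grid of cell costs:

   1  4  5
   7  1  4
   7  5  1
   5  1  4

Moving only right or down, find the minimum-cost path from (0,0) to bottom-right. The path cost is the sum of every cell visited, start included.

15

Cheapest: r0c0 → r0c1 → r1c1 → r1c2 → r2c2 → r3c2
  1 + 4 + 1 + 4 + 1 + 4 = 15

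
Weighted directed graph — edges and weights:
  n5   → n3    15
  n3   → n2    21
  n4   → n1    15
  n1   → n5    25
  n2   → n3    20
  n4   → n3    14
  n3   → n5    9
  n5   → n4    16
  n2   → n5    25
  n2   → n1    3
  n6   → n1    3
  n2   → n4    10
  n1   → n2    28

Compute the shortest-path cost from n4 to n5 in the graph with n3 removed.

Candidate routes:
n4 → n1 → n5: 15 + 25 = 40
n4 → n1 → n2 → n5: 15 + 28 + 25 = 68
The minimum is 40.

40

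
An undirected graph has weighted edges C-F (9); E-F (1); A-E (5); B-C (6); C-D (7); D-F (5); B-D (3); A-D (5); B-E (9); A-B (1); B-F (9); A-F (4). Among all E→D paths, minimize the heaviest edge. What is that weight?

Comparing a few candidate routes:
E - A - F - D: max(5, 4, 5) = 5
E - F - A - B - D: max(1, 4, 1, 3) = 4
E - A - D: max(5, 5) = 5
Smallest bottleneck: 4.

4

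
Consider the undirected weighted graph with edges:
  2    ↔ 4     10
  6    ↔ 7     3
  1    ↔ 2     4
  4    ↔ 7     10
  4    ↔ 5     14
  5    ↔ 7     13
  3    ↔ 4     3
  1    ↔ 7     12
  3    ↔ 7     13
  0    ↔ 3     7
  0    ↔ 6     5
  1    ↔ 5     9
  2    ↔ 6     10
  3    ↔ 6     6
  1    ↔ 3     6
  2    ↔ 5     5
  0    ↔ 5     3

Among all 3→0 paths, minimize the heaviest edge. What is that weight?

6

Checking several routes:
3 → 6 → 2 → 1 → 5 → 0: max(6, 10, 4, 9, 3) = 10
3 → 0: max(7) = 7
3 → 6 → 0: max(6, 5) = 6
3 → 1 → 5 → 0: max(6, 9, 3) = 9
3 → 1 → 2 → 5 → 0: max(6, 4, 5, 3) = 6
The minimum achievable maximum is 6.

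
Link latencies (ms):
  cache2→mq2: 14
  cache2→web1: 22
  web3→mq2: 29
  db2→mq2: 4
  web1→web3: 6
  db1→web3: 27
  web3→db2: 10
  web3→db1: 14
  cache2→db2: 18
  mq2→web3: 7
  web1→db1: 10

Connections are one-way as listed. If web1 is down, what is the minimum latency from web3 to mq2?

14

Candidate routes:
web3-db2-mq2: 10 + 4 = 14
web3-mq2: 29
Best route has total 14 ms.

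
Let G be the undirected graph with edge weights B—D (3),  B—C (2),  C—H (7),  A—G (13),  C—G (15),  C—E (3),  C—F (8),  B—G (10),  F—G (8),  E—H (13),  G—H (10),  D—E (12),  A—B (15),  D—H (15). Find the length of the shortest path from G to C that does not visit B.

Candidate routes:
G - H - C: 10 + 7 = 17
G - H - E - C: 10 + 13 + 3 = 26
G - H - D - E - C: 10 + 15 + 12 + 3 = 40
G - C: 15
G - F - C: 8 + 8 = 16
The minimum is 15.

15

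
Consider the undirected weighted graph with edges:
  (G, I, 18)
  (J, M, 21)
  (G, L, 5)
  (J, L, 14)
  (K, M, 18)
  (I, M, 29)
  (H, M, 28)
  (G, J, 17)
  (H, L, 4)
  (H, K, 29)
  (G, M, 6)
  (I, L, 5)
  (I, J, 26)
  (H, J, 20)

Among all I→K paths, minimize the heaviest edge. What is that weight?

18

Comparing a few candidate routes:
I-L-G-M-K: max(5, 5, 6, 18) = 18
I-L-J-G-M-K: max(5, 14, 17, 6, 18) = 18
I-L-H-J-G-M-K: max(5, 4, 20, 17, 6, 18) = 20
I-G-M-K: max(18, 6, 18) = 18
Smallest bottleneck: 18.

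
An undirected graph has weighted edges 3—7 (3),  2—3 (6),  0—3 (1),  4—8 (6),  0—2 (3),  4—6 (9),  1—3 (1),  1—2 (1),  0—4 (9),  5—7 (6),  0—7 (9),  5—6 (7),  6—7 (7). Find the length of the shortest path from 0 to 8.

Some routes from 0 to 8:
0 -> 3 -> 7 -> 6 -> 4 -> 8: 1 + 3 + 7 + 9 + 6 = 26
0 -> 2 -> 1 -> 3 -> 7 -> 6 -> 4 -> 8: 3 + 1 + 1 + 3 + 7 + 9 + 6 = 30
0 -> 4 -> 8: 9 + 6 = 15
The minimum is 15.

15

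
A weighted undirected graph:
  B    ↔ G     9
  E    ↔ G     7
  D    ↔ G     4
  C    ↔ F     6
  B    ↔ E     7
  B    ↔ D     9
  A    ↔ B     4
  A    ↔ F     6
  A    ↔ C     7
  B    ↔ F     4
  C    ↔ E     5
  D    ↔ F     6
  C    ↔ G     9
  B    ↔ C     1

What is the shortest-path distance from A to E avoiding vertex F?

10

Some routes from A to E avoiding F:
A -> C -> B -> E: 7 + 1 + 7 = 15
A -> B -> E: 4 + 7 = 11
A -> B -> C -> E: 4 + 1 + 5 = 10
A -> B -> G -> E: 4 + 9 + 7 = 20
A -> C -> E: 7 + 5 = 12
Best route has total 10.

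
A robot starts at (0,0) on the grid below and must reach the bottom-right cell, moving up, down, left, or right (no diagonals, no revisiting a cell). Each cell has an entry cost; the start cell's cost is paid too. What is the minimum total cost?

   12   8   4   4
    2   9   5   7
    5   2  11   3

Cheapest: (0,0) → (1,0) → (2,0) → (2,1) → (2,2) → (2,3)
  12 + 2 + 5 + 2 + 11 + 3 = 35

35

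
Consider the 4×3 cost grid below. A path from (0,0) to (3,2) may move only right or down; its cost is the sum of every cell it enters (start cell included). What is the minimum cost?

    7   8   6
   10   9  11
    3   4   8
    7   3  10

Path r0c0 → r1c0 → r2c0 → r2c1 → r3c1 → r3c2: 7 + 10 + 3 + 4 + 3 + 10 = 37.
(Top row then right column would cost 50.)

37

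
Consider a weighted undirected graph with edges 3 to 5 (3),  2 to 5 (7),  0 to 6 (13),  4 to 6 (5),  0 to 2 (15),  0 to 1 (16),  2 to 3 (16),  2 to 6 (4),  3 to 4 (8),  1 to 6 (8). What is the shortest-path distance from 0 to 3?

25

A few of the 0→3 routes:
0 → 6 → 4 → 3: 13 + 5 + 8 = 26
0 → 2 → 3: 15 + 16 = 31
0 → 2 → 5 → 3: 15 + 7 + 3 = 25
0 → 6 → 2 → 5 → 3: 13 + 4 + 7 + 3 = 27
The minimum is 25.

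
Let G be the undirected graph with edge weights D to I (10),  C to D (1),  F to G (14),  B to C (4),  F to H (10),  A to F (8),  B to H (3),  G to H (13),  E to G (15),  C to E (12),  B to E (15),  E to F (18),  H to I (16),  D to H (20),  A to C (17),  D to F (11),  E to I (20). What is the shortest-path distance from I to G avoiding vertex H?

35

A few of the I→G routes:
I -> D -> F -> G: 10 + 11 + 14 = 35
I -> D -> C -> B -> E -> G: 10 + 1 + 4 + 15 + 15 = 45
I -> E -> G: 20 + 15 = 35
I -> D -> C -> E -> G: 10 + 1 + 12 + 15 = 38
Best route has total 35.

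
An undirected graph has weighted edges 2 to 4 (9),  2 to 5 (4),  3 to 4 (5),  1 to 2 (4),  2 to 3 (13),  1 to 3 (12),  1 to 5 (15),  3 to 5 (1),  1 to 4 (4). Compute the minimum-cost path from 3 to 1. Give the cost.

9

Comparing a few candidate routes:
3-4-1: 5 + 4 = 9
3-4-2-1: 5 + 9 + 4 = 18
3-5-1: 1 + 15 = 16
3-1: 12
3-5-2-1: 1 + 4 + 4 = 9
3-2-1: 13 + 4 = 17
Best route has total 9.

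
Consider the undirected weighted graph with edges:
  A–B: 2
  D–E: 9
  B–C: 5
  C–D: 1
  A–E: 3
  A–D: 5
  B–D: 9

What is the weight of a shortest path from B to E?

5

A few of the B→E routes:
B-C-D-E: 5 + 1 + 9 = 15
B-A-E: 2 + 3 = 5
B-C-D-A-E: 5 + 1 + 5 + 3 = 14
Best route has total 5.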